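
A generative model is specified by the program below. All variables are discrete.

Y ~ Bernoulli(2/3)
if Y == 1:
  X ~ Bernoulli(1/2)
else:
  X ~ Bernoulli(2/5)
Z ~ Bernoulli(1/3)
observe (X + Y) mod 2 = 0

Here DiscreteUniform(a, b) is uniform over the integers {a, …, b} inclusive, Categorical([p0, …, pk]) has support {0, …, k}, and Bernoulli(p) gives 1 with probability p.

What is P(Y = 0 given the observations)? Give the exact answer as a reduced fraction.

Enumerate traces; 4 have nonzero weight after conditioning:
  (Y=0, X=0, Z=0) weight 2/15
  (Y=0, X=0, Z=1) weight 1/15
  (Y=1, X=1, Z=0) weight 2/9
  (Y=1, X=1, Z=1) weight 1/9
Group by Y:
  weight(Y=0) = 1/5
  weight(Y=1) = 1/3
Total weight = 1/5 + 1/3 = 8/15
P(Y=0 | obs) = 1/5 / 8/15 = 3/8
P(Y=1 | obs) = 1/3 / 8/15 = 5/8

P(Y = 0 | obs) = 3/8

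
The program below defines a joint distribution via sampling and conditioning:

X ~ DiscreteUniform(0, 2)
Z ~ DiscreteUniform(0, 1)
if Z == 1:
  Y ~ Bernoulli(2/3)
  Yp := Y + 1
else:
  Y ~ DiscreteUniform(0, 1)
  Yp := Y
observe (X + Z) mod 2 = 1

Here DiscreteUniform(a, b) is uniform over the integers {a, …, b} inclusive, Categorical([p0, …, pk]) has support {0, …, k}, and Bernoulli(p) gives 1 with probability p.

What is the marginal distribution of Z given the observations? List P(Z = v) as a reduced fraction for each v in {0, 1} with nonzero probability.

P(Z=0) = 1/3, P(Z=1) = 2/3

Enumerate traces; 6 have nonzero weight after conditioning:
  (X=0, Z=1, Y=0) weight 1/18
  (X=0, Z=1, Y=1) weight 1/9
  (X=1, Z=0, Y=0) weight 1/12
  (X=1, Z=0, Y=1) weight 1/12
  (X=2, Z=1, Y=0) weight 1/18
  (X=2, Z=1, Y=1) weight 1/9
Group by Z:
  weight(Z=0) = 1/6
  weight(Z=1) = 1/3
Total weight = 1/6 + 1/3 = 1/2
P(Z=0 | obs) = 1/6 / 1/2 = 1/3
P(Z=1 | obs) = 1/3 / 1/2 = 2/3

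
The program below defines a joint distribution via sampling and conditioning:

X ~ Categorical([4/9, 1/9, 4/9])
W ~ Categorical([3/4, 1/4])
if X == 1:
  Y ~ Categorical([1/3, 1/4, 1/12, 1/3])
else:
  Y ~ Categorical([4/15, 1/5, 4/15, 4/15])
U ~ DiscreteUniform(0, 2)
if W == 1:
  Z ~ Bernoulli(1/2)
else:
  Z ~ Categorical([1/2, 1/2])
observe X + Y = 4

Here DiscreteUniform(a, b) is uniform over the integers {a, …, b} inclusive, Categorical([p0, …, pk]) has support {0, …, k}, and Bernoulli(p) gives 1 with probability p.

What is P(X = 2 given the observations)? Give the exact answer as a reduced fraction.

P(X = 2 | obs) = 16/21

Enumerate traces; 24 have nonzero weight after conditioning:
  (X=1, W=0, Y=3, U=0, Z=0) weight 1/216
  (X=1, W=0, Y=3, U=0, Z=1) weight 1/216
  (X=1, W=0, Y=3, U=1, Z=0) weight 1/216
  (X=1, W=0, Y=3, U=1, Z=1) weight 1/216
  (X=1, W=0, Y=3, U=2, Z=0) weight 1/216
  (X=1, W=0, Y=3, U=2, Z=1) weight 1/216
  (X=1, W=1, Y=3, U=0, Z=0) weight 1/648
  (X=1, W=1, Y=3, U=0, Z=1) weight 1/648
  (X=2, W=0, Y=2, U=0, Z=0) weight 2/135
  … 15 more
Group by X:
  weight(X=1) = 1/27
  weight(X=2) = 16/135
Total weight = 1/27 + 16/135 = 7/45
P(X=1 | obs) = 1/27 / 7/45 = 5/21
P(X=2 | obs) = 16/135 / 7/45 = 16/21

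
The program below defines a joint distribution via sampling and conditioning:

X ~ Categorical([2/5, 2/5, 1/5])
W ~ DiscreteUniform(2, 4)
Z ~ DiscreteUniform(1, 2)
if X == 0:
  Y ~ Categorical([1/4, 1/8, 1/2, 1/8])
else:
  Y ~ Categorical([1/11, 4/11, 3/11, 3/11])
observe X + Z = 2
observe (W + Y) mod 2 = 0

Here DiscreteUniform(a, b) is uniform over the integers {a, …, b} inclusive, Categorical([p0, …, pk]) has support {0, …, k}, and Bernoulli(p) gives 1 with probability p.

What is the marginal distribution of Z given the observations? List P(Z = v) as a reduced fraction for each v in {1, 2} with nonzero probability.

P(Z=1) = 60/137, P(Z=2) = 77/137

Enumerate traces; 12 have nonzero weight after conditioning:
  (X=0, W=2, Z=2, Y=0) weight 1/60
  (X=0, W=2, Z=2, Y=2) weight 1/30
  (X=0, W=3, Z=2, Y=1) weight 1/120
  (X=0, W=3, Z=2, Y=3) weight 1/120
  (X=0, W=4, Z=2, Y=0) weight 1/60
  (X=0, W=4, Z=2, Y=2) weight 1/30
  (X=1, W=2, Z=1, Y=0) weight 1/165
  (X=1, W=2, Z=1, Y=2) weight 1/55
  … 4 more
Group by Z:
  weight(Z=1) = 1/11
  weight(Z=2) = 7/60
Total weight = 1/11 + 7/60 = 137/660
P(Z=1 | obs) = 1/11 / 137/660 = 60/137
P(Z=2 | obs) = 7/60 / 137/660 = 77/137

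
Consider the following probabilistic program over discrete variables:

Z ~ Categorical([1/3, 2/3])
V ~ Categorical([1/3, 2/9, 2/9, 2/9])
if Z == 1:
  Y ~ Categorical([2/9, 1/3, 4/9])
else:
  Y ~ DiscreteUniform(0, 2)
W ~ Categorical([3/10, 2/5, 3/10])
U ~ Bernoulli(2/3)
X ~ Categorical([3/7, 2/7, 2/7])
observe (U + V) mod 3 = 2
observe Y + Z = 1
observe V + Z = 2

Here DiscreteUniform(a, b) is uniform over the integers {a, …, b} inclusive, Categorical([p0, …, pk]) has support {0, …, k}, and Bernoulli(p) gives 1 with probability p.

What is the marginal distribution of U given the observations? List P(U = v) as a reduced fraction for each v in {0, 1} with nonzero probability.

Enumerate traces; 18 have nonzero weight after conditioning:
  (Z=0, V=2, Y=1, W=0, U=0, X=0) weight 1/945
  (Z=0, V=2, Y=1, W=0, U=0, X=1) weight 2/2835
  (Z=0, V=2, Y=1, W=0, U=0, X=2) weight 2/2835
  (Z=0, V=2, Y=1, W=1, U=0, X=0) weight 4/2835
  (Z=0, V=2, Y=1, W=1, U=0, X=1) weight 8/8505
  (Z=0, V=2, Y=1, W=1, U=0, X=2) weight 8/8505
  (Z=0, V=2, Y=1, W=2, U=0, X=0) weight 1/945
  (Z=0, V=2, Y=1, W=2, U=0, X=1) weight 2/2835
  (Z=1, V=1, Y=0, W=0, U=1, X=0) weight 8/2835
  … 9 more
Group by U:
  weight(U=0) = 2/243
  weight(U=1) = 16/729
Total weight = 2/243 + 16/729 = 22/729
P(U=0 | obs) = 2/243 / 22/729 = 3/11
P(U=1 | obs) = 16/729 / 22/729 = 8/11

P(U=0) = 3/11, P(U=1) = 8/11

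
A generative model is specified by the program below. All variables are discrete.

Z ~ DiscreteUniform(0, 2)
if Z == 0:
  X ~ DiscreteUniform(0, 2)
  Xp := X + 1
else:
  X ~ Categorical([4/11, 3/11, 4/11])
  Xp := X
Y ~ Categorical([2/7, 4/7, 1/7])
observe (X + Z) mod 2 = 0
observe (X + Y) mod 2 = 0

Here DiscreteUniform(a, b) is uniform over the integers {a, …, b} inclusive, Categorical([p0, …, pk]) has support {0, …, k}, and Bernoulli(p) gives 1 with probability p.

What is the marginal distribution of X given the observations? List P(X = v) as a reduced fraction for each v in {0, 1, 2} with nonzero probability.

P(X=0) = 23/58, P(X=1) = 6/29, P(X=2) = 23/58

Enumerate traces; 9 have nonzero weight after conditioning:
  (Z=0, X=0, Y=0) weight 2/63
  (Z=0, X=0, Y=2) weight 1/63
  (Z=0, X=2, Y=0) weight 2/63
  (Z=0, X=2, Y=2) weight 1/63
  (Z=1, X=1, Y=1) weight 4/77
  (Z=2, X=0, Y=0) weight 8/231
  (Z=2, X=0, Y=2) weight 4/231
  (Z=2, X=2, Y=0) weight 8/231
  … 1 more
Group by X:
  weight(X=0) = 23/231
  weight(X=1) = 4/77
  weight(X=2) = 23/231
Total weight = 23/231 + 4/77 + 23/231 = 58/231
P(X=0 | obs) = 23/231 / 58/231 = 23/58
P(X=1 | obs) = 4/77 / 58/231 = 6/29
P(X=2 | obs) = 23/231 / 58/231 = 23/58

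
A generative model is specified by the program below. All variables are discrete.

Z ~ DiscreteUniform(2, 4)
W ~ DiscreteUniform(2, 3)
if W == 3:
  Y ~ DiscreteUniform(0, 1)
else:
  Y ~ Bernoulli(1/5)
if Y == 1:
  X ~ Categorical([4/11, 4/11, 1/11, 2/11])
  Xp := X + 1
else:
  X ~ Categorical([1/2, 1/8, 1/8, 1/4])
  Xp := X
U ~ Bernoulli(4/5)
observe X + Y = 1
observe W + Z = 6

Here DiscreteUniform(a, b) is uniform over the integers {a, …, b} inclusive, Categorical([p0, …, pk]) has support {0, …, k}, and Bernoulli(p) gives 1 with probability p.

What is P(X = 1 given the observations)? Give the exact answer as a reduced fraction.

Enumerate traces; 8 have nonzero weight after conditioning:
  (Z=3, W=3, Y=0, X=1, U=0) weight 1/480
  (Z=3, W=3, Y=0, X=1, U=1) weight 1/120
  (Z=3, W=3, Y=1, X=0, U=0) weight 1/165
  (Z=3, W=3, Y=1, X=0, U=1) weight 4/165
  (Z=4, W=2, Y=0, X=1, U=0) weight 1/300
  (Z=4, W=2, Y=0, X=1, U=1) weight 1/75
  (Z=4, W=2, Y=1, X=0, U=0) weight 2/825
  (Z=4, W=2, Y=1, X=0, U=1) weight 8/825
Group by X:
  weight(X=0) = 7/165
  weight(X=1) = 13/480
Total weight = 7/165 + 13/480 = 367/5280
P(X=0 | obs) = 7/165 / 367/5280 = 224/367
P(X=1 | obs) = 13/480 / 367/5280 = 143/367

P(X = 1 | obs) = 143/367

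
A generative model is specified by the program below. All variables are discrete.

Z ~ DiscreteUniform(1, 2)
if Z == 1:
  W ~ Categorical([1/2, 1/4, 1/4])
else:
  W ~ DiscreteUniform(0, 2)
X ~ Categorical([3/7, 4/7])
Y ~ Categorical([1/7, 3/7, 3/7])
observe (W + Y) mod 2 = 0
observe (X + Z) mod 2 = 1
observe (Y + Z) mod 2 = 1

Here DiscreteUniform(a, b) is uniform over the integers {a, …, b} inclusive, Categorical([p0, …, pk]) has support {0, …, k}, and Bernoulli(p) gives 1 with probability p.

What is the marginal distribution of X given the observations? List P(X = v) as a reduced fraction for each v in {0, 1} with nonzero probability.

P(X=0) = 9/13, P(X=1) = 4/13

Enumerate traces; 5 have nonzero weight after conditioning:
  (Z=1, W=0, X=0, Y=0) weight 3/196
  (Z=1, W=0, X=0, Y=2) weight 9/196
  (Z=1, W=2, X=0, Y=0) weight 3/392
  (Z=1, W=2, X=0, Y=2) weight 9/392
  (Z=2, W=1, X=1, Y=1) weight 2/49
Group by X:
  weight(X=0) = 9/98
  weight(X=1) = 2/49
Total weight = 9/98 + 2/49 = 13/98
P(X=0 | obs) = 9/98 / 13/98 = 9/13
P(X=1 | obs) = 2/49 / 13/98 = 4/13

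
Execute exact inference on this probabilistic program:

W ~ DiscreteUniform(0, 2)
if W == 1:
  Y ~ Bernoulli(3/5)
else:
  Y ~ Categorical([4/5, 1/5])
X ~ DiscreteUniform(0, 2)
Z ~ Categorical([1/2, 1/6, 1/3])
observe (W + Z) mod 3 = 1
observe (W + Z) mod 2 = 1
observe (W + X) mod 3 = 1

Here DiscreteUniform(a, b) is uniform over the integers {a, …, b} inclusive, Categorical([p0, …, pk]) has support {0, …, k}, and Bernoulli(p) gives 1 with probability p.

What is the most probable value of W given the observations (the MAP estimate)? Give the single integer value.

argmax_v P(W = v | obs) = 1

Enumerate traces; 4 have nonzero weight after conditioning:
  (W=0, Y=0, X=1, Z=1) weight 2/135
  (W=0, Y=1, X=1, Z=1) weight 1/270
  (W=1, Y=0, X=0, Z=0) weight 1/45
  (W=1, Y=1, X=0, Z=0) weight 1/30
Group by W:
  weight(W=0) = 1/54
  weight(W=1) = 1/18
Total weight = 1/54 + 1/18 = 2/27
P(W=0 | obs) = 1/54 / 2/27 = 1/4
P(W=1 | obs) = 1/18 / 2/27 = 3/4
argmax = 1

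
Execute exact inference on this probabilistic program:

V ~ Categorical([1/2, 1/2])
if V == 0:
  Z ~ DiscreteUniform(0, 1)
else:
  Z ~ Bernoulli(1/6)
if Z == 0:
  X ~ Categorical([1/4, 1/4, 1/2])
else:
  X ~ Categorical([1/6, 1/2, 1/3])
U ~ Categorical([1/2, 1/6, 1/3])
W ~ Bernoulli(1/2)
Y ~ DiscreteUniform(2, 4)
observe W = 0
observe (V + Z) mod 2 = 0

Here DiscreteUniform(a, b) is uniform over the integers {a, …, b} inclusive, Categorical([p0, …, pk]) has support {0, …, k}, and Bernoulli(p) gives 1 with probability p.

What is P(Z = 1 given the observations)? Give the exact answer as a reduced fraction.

P(Z = 1 | obs) = 1/4

Enumerate traces; 54 have nonzero weight after conditioning:
  (V=0, Z=0, X=0, U=0, W=0, Y=2) weight 1/192
  (V=0, Z=0, X=0, U=0, W=0, Y=3) weight 1/192
  (V=0, Z=0, X=0, U=0, W=0, Y=4) weight 1/192
  (V=0, Z=0, X=0, U=1, W=0, Y=2) weight 1/576
  (V=0, Z=0, X=0, U=1, W=0, Y=3) weight 1/576
  (V=0, Z=0, X=0, U=1, W=0, Y=4) weight 1/576
  (V=0, Z=0, X=0, U=2, W=0, Y=2) weight 1/288
  (V=0, Z=0, X=0, U=2, W=0, Y=3) weight 1/288
  (V=1, Z=1, X=0, U=0, W=0, Y=2) weight 1/864
  … 45 more
Group by Z:
  weight(Z=0) = 1/8
  weight(Z=1) = 1/24
Total weight = 1/8 + 1/24 = 1/6
P(Z=0 | obs) = 1/8 / 1/6 = 3/4
P(Z=1 | obs) = 1/24 / 1/6 = 1/4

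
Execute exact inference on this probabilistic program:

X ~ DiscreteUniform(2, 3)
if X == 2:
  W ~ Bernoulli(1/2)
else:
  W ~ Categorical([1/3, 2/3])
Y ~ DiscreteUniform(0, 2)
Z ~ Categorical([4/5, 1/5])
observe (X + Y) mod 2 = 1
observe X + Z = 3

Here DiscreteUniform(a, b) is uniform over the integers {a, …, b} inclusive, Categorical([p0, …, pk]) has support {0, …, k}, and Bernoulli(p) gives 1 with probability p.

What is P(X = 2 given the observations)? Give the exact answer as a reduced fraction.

P(X = 2 | obs) = 1/9

Enumerate traces; 6 have nonzero weight after conditioning:
  (X=2, W=0, Y=1, Z=1) weight 1/60
  (X=2, W=1, Y=1, Z=1) weight 1/60
  (X=3, W=0, Y=0, Z=0) weight 2/45
  (X=3, W=0, Y=2, Z=0) weight 2/45
  (X=3, W=1, Y=0, Z=0) weight 4/45
  (X=3, W=1, Y=2, Z=0) weight 4/45
Group by X:
  weight(X=2) = 1/30
  weight(X=3) = 4/15
Total weight = 1/30 + 4/15 = 3/10
P(X=2 | obs) = 1/30 / 3/10 = 1/9
P(X=3 | obs) = 4/15 / 3/10 = 8/9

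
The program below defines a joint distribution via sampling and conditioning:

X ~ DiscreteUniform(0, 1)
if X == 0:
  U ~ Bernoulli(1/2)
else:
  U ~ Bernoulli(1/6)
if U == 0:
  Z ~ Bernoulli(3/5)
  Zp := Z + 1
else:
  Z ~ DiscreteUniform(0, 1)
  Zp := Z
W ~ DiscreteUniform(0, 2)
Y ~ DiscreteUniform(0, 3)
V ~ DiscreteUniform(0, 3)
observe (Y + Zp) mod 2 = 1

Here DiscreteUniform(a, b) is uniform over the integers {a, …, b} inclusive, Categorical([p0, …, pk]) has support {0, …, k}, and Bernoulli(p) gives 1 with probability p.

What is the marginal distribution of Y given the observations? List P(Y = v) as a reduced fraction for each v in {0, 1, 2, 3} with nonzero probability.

P(Y=0) = 13/60, P(Y=1) = 17/60, P(Y=2) = 13/60, P(Y=3) = 17/60

Enumerate traces; 192 have nonzero weight after conditioning:
  (X=0, U=0, Z=0, W=0, Y=0, V=0) weight 1/480
  (X=0, U=0, Z=0, W=0, Y=0, V=1) weight 1/480
  (X=0, U=0, Z=0, W=0, Y=0, V=2) weight 1/480
  (X=0, U=0, Z=0, W=0, Y=0, V=3) weight 1/480
  (X=0, U=0, Z=0, W=0, Y=2, V=0) weight 1/480
  (X=0, U=0, Z=0, W=0, Y=2, V=1) weight 1/480
  (X=0, U=0, Z=0, W=0, Y=2, V=2) weight 1/480
  (X=0, U=0, Z=0, W=0, Y=2, V=3) weight 1/480
  (X=0, U=0, Z=1, W=0, Y=1, V=0) weight 1/320
  (X=0, U=0, Z=1, W=0, Y=3, V=0) weight 1/320
  … 182 more
Group by Y:
  weight(Y=0) = 13/120
  weight(Y=1) = 17/120
  weight(Y=2) = 13/120
  weight(Y=3) = 17/120
Total weight = 13/120 + 17/120 + 13/120 + 17/120 = 1/2
P(Y=0 | obs) = 13/120 / 1/2 = 13/60
P(Y=1 | obs) = 17/120 / 1/2 = 17/60
P(Y=2 | obs) = 13/120 / 1/2 = 13/60
P(Y=3 | obs) = 17/120 / 1/2 = 17/60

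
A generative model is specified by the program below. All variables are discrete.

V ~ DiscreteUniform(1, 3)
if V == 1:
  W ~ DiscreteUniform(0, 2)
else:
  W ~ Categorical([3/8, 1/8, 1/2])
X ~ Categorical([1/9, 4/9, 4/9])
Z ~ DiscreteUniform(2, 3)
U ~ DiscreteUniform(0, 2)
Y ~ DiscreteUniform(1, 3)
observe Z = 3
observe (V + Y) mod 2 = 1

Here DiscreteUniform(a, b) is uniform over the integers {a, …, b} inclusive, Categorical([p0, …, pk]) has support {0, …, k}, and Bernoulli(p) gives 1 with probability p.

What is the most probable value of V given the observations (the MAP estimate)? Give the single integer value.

Enumerate traces; 108 have nonzero weight after conditioning:
  (V=1, W=0, X=0, Z=3, U=0, Y=2) weight 1/1458
  (V=1, W=0, X=0, Z=3, U=1, Y=2) weight 1/1458
  (V=1, W=0, X=0, Z=3, U=2, Y=2) weight 1/1458
  (V=1, W=0, X=1, Z=3, U=0, Y=2) weight 2/729
  (V=1, W=0, X=1, Z=3, U=1, Y=2) weight 2/729
  (V=1, W=0, X=1, Z=3, U=2, Y=2) weight 2/729
  (V=1, W=0, X=2, Z=3, U=0, Y=2) weight 2/729
  (V=1, W=0, X=2, Z=3, U=1, Y=2) weight 2/729
  (V=2, W=0, X=0, Z=3, U=0, Y=1) weight 1/1296
  (V=3, W=0, X=0, Z=3, U=0, Y=2) weight 1/1296
  … 98 more
Group by V:
  weight(V=1) = 1/18
  weight(V=2) = 1/9
  weight(V=3) = 1/18
Total weight = 1/18 + 1/9 + 1/18 = 2/9
P(V=1 | obs) = 1/18 / 2/9 = 1/4
P(V=2 | obs) = 1/9 / 2/9 = 1/2
P(V=3 | obs) = 1/18 / 2/9 = 1/4
argmax = 2

argmax_v P(V = v | obs) = 2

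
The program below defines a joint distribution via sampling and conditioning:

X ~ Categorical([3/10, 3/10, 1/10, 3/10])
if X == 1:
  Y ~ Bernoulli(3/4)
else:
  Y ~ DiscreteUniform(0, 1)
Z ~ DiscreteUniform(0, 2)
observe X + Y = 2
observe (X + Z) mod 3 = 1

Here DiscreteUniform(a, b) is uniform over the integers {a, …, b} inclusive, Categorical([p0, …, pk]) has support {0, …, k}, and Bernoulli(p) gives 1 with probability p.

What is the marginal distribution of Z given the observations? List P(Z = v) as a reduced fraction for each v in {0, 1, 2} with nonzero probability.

Enumerate traces; 2 have nonzero weight after conditioning:
  (X=1, Y=1, Z=0) weight 3/40
  (X=2, Y=0, Z=2) weight 1/60
Group by Z:
  weight(Z=0) = 3/40
  weight(Z=2) = 1/60
Total weight = 3/40 + 1/60 = 11/120
P(Z=0 | obs) = 3/40 / 11/120 = 9/11
P(Z=2 | obs) = 1/60 / 11/120 = 2/11

P(Z=0) = 9/11, P(Z=2) = 2/11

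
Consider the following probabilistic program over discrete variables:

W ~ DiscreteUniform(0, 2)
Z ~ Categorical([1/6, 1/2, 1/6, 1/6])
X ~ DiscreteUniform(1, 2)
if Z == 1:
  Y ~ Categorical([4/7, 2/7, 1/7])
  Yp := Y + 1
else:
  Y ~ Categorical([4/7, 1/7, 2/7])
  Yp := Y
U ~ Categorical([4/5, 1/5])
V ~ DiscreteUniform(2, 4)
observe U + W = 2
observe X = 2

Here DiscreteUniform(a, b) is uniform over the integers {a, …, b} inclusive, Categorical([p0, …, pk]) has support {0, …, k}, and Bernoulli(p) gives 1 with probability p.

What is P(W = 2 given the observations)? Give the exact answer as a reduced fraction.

P(W = 2 | obs) = 4/5

Enumerate traces; 72 have nonzero weight after conditioning:
  (W=1, Z=0, X=2, Y=0, U=1, V=2) weight 1/945
  (W=1, Z=0, X=2, Y=0, U=1, V=3) weight 1/945
  (W=1, Z=0, X=2, Y=0, U=1, V=4) weight 1/945
  (W=1, Z=0, X=2, Y=1, U=1, V=2) weight 1/3780
  (W=1, Z=0, X=2, Y=1, U=1, V=3) weight 1/3780
  (W=1, Z=0, X=2, Y=1, U=1, V=4) weight 1/3780
  (W=1, Z=0, X=2, Y=2, U=1, V=2) weight 1/1890
  (W=1, Z=0, X=2, Y=2, U=1, V=3) weight 1/1890
  (W=2, Z=0, X=2, Y=0, U=0, V=2) weight 4/945
  … 63 more
Group by W:
  weight(W=1) = 1/30
  weight(W=2) = 2/15
Total weight = 1/30 + 2/15 = 1/6
P(W=1 | obs) = 1/30 / 1/6 = 1/5
P(W=2 | obs) = 2/15 / 1/6 = 4/5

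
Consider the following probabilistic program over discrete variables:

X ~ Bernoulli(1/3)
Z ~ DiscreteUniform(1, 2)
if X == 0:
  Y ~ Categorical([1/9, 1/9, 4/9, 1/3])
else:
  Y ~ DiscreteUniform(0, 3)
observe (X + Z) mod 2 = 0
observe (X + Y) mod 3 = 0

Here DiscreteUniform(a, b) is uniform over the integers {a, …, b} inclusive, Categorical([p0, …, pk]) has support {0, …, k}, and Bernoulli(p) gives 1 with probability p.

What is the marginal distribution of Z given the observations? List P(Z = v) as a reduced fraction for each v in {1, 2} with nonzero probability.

Enumerate traces; 3 have nonzero weight after conditioning:
  (X=0, Z=2, Y=0) weight 1/27
  (X=0, Z=2, Y=3) weight 1/9
  (X=1, Z=1, Y=2) weight 1/24
Group by Z:
  weight(Z=1) = 1/24
  weight(Z=2) = 4/27
Total weight = 1/24 + 4/27 = 41/216
P(Z=1 | obs) = 1/24 / 41/216 = 9/41
P(Z=2 | obs) = 4/27 / 41/216 = 32/41

P(Z=1) = 9/41, P(Z=2) = 32/41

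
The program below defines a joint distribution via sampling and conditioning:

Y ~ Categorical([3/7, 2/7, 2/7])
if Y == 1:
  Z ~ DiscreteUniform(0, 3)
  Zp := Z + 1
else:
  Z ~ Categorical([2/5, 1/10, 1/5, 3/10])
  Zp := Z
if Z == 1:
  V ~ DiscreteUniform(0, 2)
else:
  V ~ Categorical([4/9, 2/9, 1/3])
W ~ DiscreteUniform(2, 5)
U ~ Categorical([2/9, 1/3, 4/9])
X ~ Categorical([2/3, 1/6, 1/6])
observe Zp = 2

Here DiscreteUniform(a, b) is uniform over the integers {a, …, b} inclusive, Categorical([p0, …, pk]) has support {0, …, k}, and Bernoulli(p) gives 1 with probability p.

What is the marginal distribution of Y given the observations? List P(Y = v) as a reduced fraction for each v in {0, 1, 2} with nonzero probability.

P(Y=0) = 2/5, P(Y=1) = 1/3, P(Y=2) = 4/15

Enumerate traces; 324 have nonzero weight after conditioning:
  (Y=0, Z=2, V=0, W=2, U=0, X=0) weight 4/2835
  (Y=0, Z=2, V=0, W=2, U=0, X=1) weight 1/2835
  (Y=0, Z=2, V=0, W=2, U=0, X=2) weight 1/2835
  (Y=0, Z=2, V=0, W=2, U=1, X=0) weight 2/945
  (Y=0, Z=2, V=0, W=2, U=1, X=1) weight 1/1890
  (Y=0, Z=2, V=0, W=2, U=1, X=2) weight 1/1890
  (Y=0, Z=2, V=0, W=2, U=2, X=0) weight 8/2835
  (Y=0, Z=2, V=0, W=2, U=2, X=1) weight 2/2835
  (Y=1, Z=1, V=0, W=2, U=0, X=0) weight 1/1134
  (Y=2, Z=2, V=0, W=2, U=0, X=0) weight 8/8505
  … 314 more
Group by Y:
  weight(Y=0) = 3/35
  weight(Y=1) = 1/14
  weight(Y=2) = 2/35
Total weight = 3/35 + 1/14 + 2/35 = 3/14
P(Y=0 | obs) = 3/35 / 3/14 = 2/5
P(Y=1 | obs) = 1/14 / 3/14 = 1/3
P(Y=2 | obs) = 2/35 / 3/14 = 4/15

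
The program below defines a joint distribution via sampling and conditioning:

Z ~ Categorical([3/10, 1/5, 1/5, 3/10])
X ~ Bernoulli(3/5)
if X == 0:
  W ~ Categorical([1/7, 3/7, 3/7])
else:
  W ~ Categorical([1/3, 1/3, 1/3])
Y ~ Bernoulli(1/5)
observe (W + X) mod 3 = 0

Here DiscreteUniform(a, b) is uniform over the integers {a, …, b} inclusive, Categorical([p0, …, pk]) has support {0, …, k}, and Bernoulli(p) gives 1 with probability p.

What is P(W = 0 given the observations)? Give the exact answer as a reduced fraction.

P(W = 0 | obs) = 2/9

Enumerate traces; 16 have nonzero weight after conditioning:
  (Z=0, X=0, W=0, Y=0) weight 12/875
  (Z=0, X=0, W=0, Y=1) weight 3/875
  (Z=0, X=1, W=2, Y=0) weight 6/125
  (Z=0, X=1, W=2, Y=1) weight 3/250
  (Z=1, X=0, W=0, Y=0) weight 8/875
  (Z=1, X=0, W=0, Y=1) weight 2/875
  (Z=1, X=1, W=2, Y=0) weight 4/125
  (Z=1, X=1, W=2, Y=1) weight 1/125
  … 8 more
Group by W:
  weight(W=0) = 2/35
  weight(W=2) = 1/5
Total weight = 2/35 + 1/5 = 9/35
P(W=0 | obs) = 2/35 / 9/35 = 2/9
P(W=2 | obs) = 1/5 / 9/35 = 7/9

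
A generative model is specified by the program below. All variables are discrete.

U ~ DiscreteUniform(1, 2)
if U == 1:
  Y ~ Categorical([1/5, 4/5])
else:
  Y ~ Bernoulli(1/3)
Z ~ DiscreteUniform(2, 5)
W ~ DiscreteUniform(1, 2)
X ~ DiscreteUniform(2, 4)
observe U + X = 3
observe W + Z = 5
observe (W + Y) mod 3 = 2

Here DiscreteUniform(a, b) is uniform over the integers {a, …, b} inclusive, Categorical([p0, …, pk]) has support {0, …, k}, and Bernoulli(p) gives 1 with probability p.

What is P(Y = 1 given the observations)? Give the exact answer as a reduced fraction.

Enumerate traces; 2 have nonzero weight after conditioning:
  (U=1, Y=0, Z=3, W=2, X=2) weight 1/240
  (U=1, Y=1, Z=4, W=1, X=2) weight 1/60
Group by Y:
  weight(Y=0) = 1/240
  weight(Y=1) = 1/60
Total weight = 1/240 + 1/60 = 1/48
P(Y=0 | obs) = 1/240 / 1/48 = 1/5
P(Y=1 | obs) = 1/60 / 1/48 = 4/5

P(Y = 1 | obs) = 4/5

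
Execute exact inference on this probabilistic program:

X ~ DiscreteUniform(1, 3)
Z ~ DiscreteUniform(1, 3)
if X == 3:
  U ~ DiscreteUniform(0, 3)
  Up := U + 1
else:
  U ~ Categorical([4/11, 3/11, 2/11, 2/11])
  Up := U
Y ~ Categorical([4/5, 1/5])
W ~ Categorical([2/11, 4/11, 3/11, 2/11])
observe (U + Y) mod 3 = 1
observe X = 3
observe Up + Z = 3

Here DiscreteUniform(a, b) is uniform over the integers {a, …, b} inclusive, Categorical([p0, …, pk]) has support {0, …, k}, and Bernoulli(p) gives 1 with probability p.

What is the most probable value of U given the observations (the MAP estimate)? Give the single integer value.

Enumerate traces; 8 have nonzero weight after conditioning:
  (X=3, Z=1, U=1, Y=0, W=0) weight 2/495
  (X=3, Z=1, U=1, Y=0, W=1) weight 4/495
  (X=3, Z=1, U=1, Y=0, W=2) weight 1/165
  (X=3, Z=1, U=1, Y=0, W=3) weight 2/495
  (X=3, Z=2, U=0, Y=1, W=0) weight 1/990
  (X=3, Z=2, U=0, Y=1, W=1) weight 1/495
  (X=3, Z=2, U=0, Y=1, W=2) weight 1/660
  (X=3, Z=2, U=0, Y=1, W=3) weight 1/990
Group by U:
  weight(U=0) = 1/180
  weight(U=1) = 1/45
Total weight = 1/180 + 1/45 = 1/36
P(U=0 | obs) = 1/180 / 1/36 = 1/5
P(U=1 | obs) = 1/45 / 1/36 = 4/5
argmax = 1

argmax_v P(U = v | obs) = 1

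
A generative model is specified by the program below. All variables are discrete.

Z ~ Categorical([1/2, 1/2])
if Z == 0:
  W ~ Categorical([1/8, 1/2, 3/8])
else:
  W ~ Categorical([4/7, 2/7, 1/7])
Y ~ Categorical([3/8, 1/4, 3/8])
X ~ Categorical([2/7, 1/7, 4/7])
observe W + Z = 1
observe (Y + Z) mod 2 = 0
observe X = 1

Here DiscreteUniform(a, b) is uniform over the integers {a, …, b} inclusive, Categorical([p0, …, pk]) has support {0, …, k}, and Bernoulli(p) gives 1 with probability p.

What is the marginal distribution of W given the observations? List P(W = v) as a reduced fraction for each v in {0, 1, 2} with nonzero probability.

Enumerate traces; 3 have nonzero weight after conditioning:
  (Z=0, W=1, Y=0, X=1) weight 3/224
  (Z=0, W=1, Y=2, X=1) weight 3/224
  (Z=1, W=0, Y=1, X=1) weight 1/98
Group by W:
  weight(W=0) = 1/98
  weight(W=1) = 3/112
Total weight = 1/98 + 3/112 = 29/784
P(W=0 | obs) = 1/98 / 29/784 = 8/29
P(W=1 | obs) = 3/112 / 29/784 = 21/29

P(W=0) = 8/29, P(W=1) = 21/29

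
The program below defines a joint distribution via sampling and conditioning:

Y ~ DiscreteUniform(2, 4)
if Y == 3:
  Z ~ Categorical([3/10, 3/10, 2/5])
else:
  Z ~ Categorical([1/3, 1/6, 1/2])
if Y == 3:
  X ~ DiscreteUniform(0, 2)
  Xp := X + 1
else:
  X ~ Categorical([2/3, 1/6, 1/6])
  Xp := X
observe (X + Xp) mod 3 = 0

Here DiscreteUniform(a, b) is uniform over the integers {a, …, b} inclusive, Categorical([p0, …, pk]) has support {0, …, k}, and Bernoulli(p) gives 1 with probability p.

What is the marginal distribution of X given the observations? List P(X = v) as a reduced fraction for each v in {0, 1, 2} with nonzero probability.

P(X=0) = 4/5, P(X=1) = 1/5

Enumerate traces; 9 have nonzero weight after conditioning:
  (Y=2, Z=0, X=0) weight 2/27
  (Y=2, Z=1, X=0) weight 1/27
  (Y=2, Z=2, X=0) weight 1/9
  (Y=3, Z=0, X=1) weight 1/30
  (Y=3, Z=1, X=1) weight 1/30
  (Y=3, Z=2, X=1) weight 2/45
  (Y=4, Z=0, X=0) weight 2/27
  (Y=4, Z=1, X=0) weight 1/27
  … 1 more
Group by X:
  weight(X=0) = 4/9
  weight(X=1) = 1/9
Total weight = 4/9 + 1/9 = 5/9
P(X=0 | obs) = 4/9 / 5/9 = 4/5
P(X=1 | obs) = 1/9 / 5/9 = 1/5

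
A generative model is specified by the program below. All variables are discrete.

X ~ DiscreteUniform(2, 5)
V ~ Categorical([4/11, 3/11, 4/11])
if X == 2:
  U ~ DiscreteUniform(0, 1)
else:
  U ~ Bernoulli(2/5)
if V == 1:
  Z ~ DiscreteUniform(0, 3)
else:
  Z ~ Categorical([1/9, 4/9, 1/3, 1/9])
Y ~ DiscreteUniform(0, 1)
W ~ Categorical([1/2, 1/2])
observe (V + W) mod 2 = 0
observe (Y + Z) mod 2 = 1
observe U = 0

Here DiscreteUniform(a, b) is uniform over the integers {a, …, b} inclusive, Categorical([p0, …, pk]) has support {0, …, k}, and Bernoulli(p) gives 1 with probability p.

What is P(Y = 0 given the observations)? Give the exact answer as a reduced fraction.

P(Y = 0 | obs) = 107/198

Enumerate traces; 48 have nonzero weight after conditioning:
  (X=2, V=0, U=0, Z=0, Y=1, W=0) weight 1/792
  (X=2, V=0, U=0, Z=1, Y=0, W=0) weight 1/198
  (X=2, V=0, U=0, Z=2, Y=1, W=0) weight 1/264
  (X=2, V=0, U=0, Z=3, Y=0, W=0) weight 1/792
  (X=2, V=1, U=0, Z=0, Y=1, W=1) weight 3/1408
  (X=2, V=1, U=0, Z=1, Y=0, W=1) weight 3/1408
  (X=2, V=1, U=0, Z=2, Y=1, W=1) weight 3/1408
  (X=2, V=1, U=0, Z=3, Y=0, W=1) weight 3/1408
  … 40 more
Group by Y:
  weight(Y=0) = 2461/31680
  weight(Y=1) = 2093/31680
Total weight = 2461/31680 + 2093/31680 = 23/160
P(Y=0 | obs) = 2461/31680 / 23/160 = 107/198
P(Y=1 | obs) = 2093/31680 / 23/160 = 91/198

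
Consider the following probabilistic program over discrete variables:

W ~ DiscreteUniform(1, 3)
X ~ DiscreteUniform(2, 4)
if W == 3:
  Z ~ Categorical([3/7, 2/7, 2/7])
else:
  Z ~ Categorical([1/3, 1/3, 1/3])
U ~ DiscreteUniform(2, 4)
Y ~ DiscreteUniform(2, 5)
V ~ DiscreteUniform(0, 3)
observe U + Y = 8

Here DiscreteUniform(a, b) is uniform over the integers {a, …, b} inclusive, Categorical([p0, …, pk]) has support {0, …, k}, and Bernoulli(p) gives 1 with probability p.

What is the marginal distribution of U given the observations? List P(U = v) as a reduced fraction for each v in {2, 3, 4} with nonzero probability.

P(U=3) = 1/2, P(U=4) = 1/2

Enumerate traces; 216 have nonzero weight after conditioning:
  (W=1, X=2, Z=0, U=3, Y=5, V=0) weight 1/1296
  (W=1, X=2, Z=0, U=3, Y=5, V=1) weight 1/1296
  (W=1, X=2, Z=0, U=3, Y=5, V=2) weight 1/1296
  (W=1, X=2, Z=0, U=3, Y=5, V=3) weight 1/1296
  (W=1, X=2, Z=0, U=4, Y=4, V=0) weight 1/1296
  (W=1, X=2, Z=0, U=4, Y=4, V=1) weight 1/1296
  (W=1, X=2, Z=0, U=4, Y=4, V=2) weight 1/1296
  (W=1, X=2, Z=0, U=4, Y=4, V=3) weight 1/1296
  … 208 more
Group by U:
  weight(U=3) = 1/12
  weight(U=4) = 1/12
Total weight = 1/12 + 1/12 = 1/6
P(U=3 | obs) = 1/12 / 1/6 = 1/2
P(U=4 | obs) = 1/12 / 1/6 = 1/2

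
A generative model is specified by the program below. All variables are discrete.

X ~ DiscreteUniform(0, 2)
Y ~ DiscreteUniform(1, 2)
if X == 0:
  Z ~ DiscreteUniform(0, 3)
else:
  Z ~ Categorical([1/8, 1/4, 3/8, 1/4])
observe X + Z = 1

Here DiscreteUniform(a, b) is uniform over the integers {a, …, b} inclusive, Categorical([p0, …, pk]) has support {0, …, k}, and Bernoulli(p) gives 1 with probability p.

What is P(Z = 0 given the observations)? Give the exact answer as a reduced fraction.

P(Z = 0 | obs) = 1/3

Enumerate traces; 4 have nonzero weight after conditioning:
  (X=0, Y=1, Z=1) weight 1/24
  (X=0, Y=2, Z=1) weight 1/24
  (X=1, Y=1, Z=0) weight 1/48
  (X=1, Y=2, Z=0) weight 1/48
Group by Z:
  weight(Z=0) = 1/24
  weight(Z=1) = 1/12
Total weight = 1/24 + 1/12 = 1/8
P(Z=0 | obs) = 1/24 / 1/8 = 1/3
P(Z=1 | obs) = 1/12 / 1/8 = 2/3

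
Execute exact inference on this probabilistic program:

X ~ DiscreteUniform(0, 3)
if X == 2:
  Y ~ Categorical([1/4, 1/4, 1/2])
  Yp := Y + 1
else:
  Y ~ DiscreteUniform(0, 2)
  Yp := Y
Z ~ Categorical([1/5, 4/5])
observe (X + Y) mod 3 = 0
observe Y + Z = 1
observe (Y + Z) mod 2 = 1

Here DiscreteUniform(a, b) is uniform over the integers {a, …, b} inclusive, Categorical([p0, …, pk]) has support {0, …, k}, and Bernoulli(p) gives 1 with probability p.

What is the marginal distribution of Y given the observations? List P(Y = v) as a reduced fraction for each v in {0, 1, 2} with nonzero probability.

P(Y=0) = 32/35, P(Y=1) = 3/35

Enumerate traces; 3 have nonzero weight after conditioning:
  (X=0, Y=0, Z=1) weight 1/15
  (X=2, Y=1, Z=0) weight 1/80
  (X=3, Y=0, Z=1) weight 1/15
Group by Y:
  weight(Y=0) = 2/15
  weight(Y=1) = 1/80
Total weight = 2/15 + 1/80 = 7/48
P(Y=0 | obs) = 2/15 / 7/48 = 32/35
P(Y=1 | obs) = 1/80 / 7/48 = 3/35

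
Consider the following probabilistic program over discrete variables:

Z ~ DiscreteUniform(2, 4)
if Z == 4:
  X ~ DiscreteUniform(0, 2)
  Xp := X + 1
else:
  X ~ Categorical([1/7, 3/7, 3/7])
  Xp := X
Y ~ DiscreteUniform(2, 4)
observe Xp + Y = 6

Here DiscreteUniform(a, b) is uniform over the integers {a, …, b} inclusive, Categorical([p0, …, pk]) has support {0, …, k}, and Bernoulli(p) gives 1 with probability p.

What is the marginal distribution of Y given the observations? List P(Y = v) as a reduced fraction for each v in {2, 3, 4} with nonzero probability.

Enumerate traces; 4 have nonzero weight after conditioning:
  (Z=2, X=2, Y=4) weight 1/21
  (Z=3, X=2, Y=4) weight 1/21
  (Z=4, X=1, Y=4) weight 1/27
  (Z=4, X=2, Y=3) weight 1/27
Group by Y:
  weight(Y=3) = 1/27
  weight(Y=4) = 25/189
Total weight = 1/27 + 25/189 = 32/189
P(Y=3 | obs) = 1/27 / 32/189 = 7/32
P(Y=4 | obs) = 25/189 / 32/189 = 25/32

P(Y=3) = 7/32, P(Y=4) = 25/32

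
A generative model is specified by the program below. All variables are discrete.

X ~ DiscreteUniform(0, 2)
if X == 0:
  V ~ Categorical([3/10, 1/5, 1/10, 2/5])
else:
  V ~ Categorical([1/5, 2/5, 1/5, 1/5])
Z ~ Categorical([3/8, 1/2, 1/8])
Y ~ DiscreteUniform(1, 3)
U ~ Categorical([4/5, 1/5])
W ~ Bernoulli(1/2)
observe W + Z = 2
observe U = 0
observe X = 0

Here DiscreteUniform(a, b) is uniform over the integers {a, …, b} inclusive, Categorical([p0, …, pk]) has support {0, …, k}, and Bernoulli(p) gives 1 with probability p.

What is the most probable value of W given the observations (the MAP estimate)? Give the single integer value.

argmax_v P(W = v | obs) = 1

Enumerate traces; 24 have nonzero weight after conditioning:
  (X=0, V=0, Z=1, Y=1, U=0, W=1) weight 1/150
  (X=0, V=0, Z=1, Y=2, U=0, W=1) weight 1/150
  (X=0, V=0, Z=1, Y=3, U=0, W=1) weight 1/150
  (X=0, V=0, Z=2, Y=1, U=0, W=0) weight 1/600
  (X=0, V=0, Z=2, Y=2, U=0, W=0) weight 1/600
  (X=0, V=0, Z=2, Y=3, U=0, W=0) weight 1/600
  (X=0, V=1, Z=1, Y=1, U=0, W=1) weight 1/225
  (X=0, V=1, Z=1, Y=2, U=0, W=1) weight 1/225
  … 16 more
Group by W:
  weight(W=0) = 1/60
  weight(W=1) = 1/15
Total weight = 1/60 + 1/15 = 1/12
P(W=0 | obs) = 1/60 / 1/12 = 1/5
P(W=1 | obs) = 1/15 / 1/12 = 4/5
argmax = 1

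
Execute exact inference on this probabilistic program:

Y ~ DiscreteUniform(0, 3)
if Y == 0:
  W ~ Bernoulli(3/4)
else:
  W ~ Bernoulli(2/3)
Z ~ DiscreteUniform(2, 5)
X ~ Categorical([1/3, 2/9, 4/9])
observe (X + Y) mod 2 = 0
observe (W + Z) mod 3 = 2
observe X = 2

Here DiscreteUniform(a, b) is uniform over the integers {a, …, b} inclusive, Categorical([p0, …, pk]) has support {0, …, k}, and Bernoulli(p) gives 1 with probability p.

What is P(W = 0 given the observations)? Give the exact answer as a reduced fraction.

Enumerate traces; 6 have nonzero weight after conditioning:
  (Y=0, W=0, Z=2, X=2) weight 1/144
  (Y=0, W=0, Z=5, X=2) weight 1/144
  (Y=0, W=1, Z=4, X=2) weight 1/48
  (Y=2, W=0, Z=2, X=2) weight 1/108
  (Y=2, W=0, Z=5, X=2) weight 1/108
  (Y=2, W=1, Z=4, X=2) weight 1/54
Group by W:
  weight(W=0) = 7/216
  weight(W=1) = 17/432
Total weight = 7/216 + 17/432 = 31/432
P(W=0 | obs) = 7/216 / 31/432 = 14/31
P(W=1 | obs) = 17/432 / 31/432 = 17/31

P(W = 0 | obs) = 14/31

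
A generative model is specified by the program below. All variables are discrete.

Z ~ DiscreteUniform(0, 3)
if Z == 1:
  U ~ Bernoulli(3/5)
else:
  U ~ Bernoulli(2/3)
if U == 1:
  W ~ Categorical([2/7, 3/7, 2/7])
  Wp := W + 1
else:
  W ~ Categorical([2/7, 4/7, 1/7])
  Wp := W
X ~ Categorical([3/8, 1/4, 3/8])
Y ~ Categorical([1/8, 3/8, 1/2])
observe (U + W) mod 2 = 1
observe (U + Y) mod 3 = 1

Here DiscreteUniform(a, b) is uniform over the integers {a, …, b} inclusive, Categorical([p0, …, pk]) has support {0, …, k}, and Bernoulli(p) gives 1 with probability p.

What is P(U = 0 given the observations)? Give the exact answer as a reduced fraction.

P(U = 0 | obs) = 21/34

Enumerate traces; 36 have nonzero weight after conditioning:
  (Z=0, U=0, W=1, X=0, Y=1) weight 3/448
  (Z=0, U=0, W=1, X=1, Y=1) weight 1/224
  (Z=0, U=0, W=1, X=2, Y=1) weight 3/448
  (Z=0, U=1, W=0, X=0, Y=0) weight 1/448
  (Z=0, U=1, W=0, X=1, Y=0) weight 1/672
  (Z=0, U=1, W=0, X=2, Y=0) weight 1/448
  (Z=0, U=1, W=2, X=0, Y=0) weight 1/448
  (Z=0, U=1, W=2, X=1, Y=0) weight 1/672
  … 28 more
Group by U:
  weight(U=0) = 3/40
  weight(U=1) = 13/280
Total weight = 3/40 + 13/280 = 17/140
P(U=0 | obs) = 3/40 / 17/140 = 21/34
P(U=1 | obs) = 13/280 / 17/140 = 13/34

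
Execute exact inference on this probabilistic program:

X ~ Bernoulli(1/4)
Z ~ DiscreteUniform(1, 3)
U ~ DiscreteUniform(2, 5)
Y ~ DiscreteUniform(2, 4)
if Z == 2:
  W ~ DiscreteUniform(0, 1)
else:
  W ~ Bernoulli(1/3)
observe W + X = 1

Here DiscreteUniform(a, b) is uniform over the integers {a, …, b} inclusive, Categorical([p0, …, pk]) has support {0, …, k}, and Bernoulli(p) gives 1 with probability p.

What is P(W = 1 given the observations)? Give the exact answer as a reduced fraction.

Enumerate traces; 72 have nonzero weight after conditioning:
  (X=0, Z=1, U=2, Y=2, W=1) weight 1/144
  (X=0, Z=1, U=2, Y=3, W=1) weight 1/144
  (X=0, Z=1, U=2, Y=4, W=1) weight 1/144
  (X=0, Z=1, U=3, Y=2, W=1) weight 1/144
  (X=0, Z=1, U=3, Y=3, W=1) weight 1/144
  (X=0, Z=1, U=3, Y=4, W=1) weight 1/144
  (X=0, Z=1, U=4, Y=2, W=1) weight 1/144
  (X=0, Z=1, U=4, Y=3, W=1) weight 1/144
  (X=1, Z=1, U=2, Y=2, W=0) weight 1/216
  … 63 more
Group by W:
  weight(W=0) = 11/72
  weight(W=1) = 7/24
Total weight = 11/72 + 7/24 = 4/9
P(W=0 | obs) = 11/72 / 4/9 = 11/32
P(W=1 | obs) = 7/24 / 4/9 = 21/32

P(W = 1 | obs) = 21/32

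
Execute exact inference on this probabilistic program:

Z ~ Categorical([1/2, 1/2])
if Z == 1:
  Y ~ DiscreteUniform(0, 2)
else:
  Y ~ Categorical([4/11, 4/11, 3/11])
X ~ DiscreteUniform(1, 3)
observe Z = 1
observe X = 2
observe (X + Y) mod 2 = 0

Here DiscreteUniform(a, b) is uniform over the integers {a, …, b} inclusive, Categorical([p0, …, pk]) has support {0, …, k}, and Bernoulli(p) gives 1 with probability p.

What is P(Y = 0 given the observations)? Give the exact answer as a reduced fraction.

P(Y = 0 | obs) = 1/2

Enumerate traces; 2 have nonzero weight after conditioning:
  (Z=1, Y=0, X=2) weight 1/18
  (Z=1, Y=2, X=2) weight 1/18
Group by Y:
  weight(Y=0) = 1/18
  weight(Y=2) = 1/18
Total weight = 1/18 + 1/18 = 1/9
P(Y=0 | obs) = 1/18 / 1/9 = 1/2
P(Y=2 | obs) = 1/18 / 1/9 = 1/2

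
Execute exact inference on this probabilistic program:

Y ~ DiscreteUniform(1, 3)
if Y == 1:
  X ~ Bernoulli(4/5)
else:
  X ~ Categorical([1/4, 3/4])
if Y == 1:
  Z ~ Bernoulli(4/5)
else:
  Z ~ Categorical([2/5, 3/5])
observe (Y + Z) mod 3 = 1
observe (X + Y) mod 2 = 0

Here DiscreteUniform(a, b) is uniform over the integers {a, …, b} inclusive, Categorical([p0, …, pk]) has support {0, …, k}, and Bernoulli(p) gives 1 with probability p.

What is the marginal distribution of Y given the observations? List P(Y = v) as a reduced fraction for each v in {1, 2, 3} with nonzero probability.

Enumerate traces; 2 have nonzero weight after conditioning:
  (Y=1, X=1, Z=0) weight 4/75
  (Y=3, X=1, Z=1) weight 3/20
Group by Y:
  weight(Y=1) = 4/75
  weight(Y=3) = 3/20
Total weight = 4/75 + 3/20 = 61/300
P(Y=1 | obs) = 4/75 / 61/300 = 16/61
P(Y=3 | obs) = 3/20 / 61/300 = 45/61

P(Y=1) = 16/61, P(Y=3) = 45/61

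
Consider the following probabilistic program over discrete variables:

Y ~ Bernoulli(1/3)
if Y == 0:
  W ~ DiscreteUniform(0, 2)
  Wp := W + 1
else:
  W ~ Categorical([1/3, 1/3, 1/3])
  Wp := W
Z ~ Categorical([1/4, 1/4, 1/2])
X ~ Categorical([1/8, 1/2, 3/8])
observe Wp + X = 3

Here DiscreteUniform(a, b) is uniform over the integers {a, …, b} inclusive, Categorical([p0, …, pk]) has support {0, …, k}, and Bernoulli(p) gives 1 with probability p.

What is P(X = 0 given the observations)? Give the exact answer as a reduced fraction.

Enumerate traces; 15 have nonzero weight after conditioning:
  (Y=0, W=0, Z=0, X=2) weight 1/48
  (Y=0, W=0, Z=1, X=2) weight 1/48
  (Y=0, W=0, Z=2, X=2) weight 1/24
  (Y=0, W=1, Z=0, X=1) weight 1/36
  (Y=0, W=1, Z=1, X=1) weight 1/36
  (Y=0, W=1, Z=2, X=1) weight 1/18
  (Y=0, W=2, Z=0, X=0) weight 1/144
  (Y=0, W=2, Z=1, X=0) weight 1/144
  … 7 more
Group by X:
  weight(X=0) = 1/36
  weight(X=1) = 1/6
  weight(X=2) = 1/8
Total weight = 1/36 + 1/6 + 1/8 = 23/72
P(X=0 | obs) = 1/36 / 23/72 = 2/23
P(X=1 | obs) = 1/6 / 23/72 = 12/23
P(X=2 | obs) = 1/8 / 23/72 = 9/23

P(X = 0 | obs) = 2/23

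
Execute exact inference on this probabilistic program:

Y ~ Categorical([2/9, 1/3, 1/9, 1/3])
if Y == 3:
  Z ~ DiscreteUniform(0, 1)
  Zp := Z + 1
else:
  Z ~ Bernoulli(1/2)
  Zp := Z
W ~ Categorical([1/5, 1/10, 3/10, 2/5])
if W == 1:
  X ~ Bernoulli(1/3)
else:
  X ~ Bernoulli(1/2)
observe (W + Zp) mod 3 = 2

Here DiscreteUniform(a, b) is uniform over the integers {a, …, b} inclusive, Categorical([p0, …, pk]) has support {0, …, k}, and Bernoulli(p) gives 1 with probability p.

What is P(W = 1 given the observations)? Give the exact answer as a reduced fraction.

Enumerate traces; 18 have nonzero weight after conditioning:
  (Y=0, Z=0, W=2, X=0) weight 1/60
  (Y=0, Z=0, W=2, X=1) weight 1/60
  (Y=0, Z=1, W=1, X=0) weight 1/135
  (Y=0, Z=1, W=1, X=1) weight 1/270
  (Y=1, Z=0, W=2, X=0) weight 1/40
  (Y=1, Z=0, W=2, X=1) weight 1/40
  (Y=1, Z=1, W=1, X=0) weight 1/90
  (Y=1, Z=1, W=1, X=1) weight 1/180
  (Y=3, Z=1, W=0, X=0) weight 1/60
  (Y=3, Z=1, W=3, X=0) weight 1/30
  … 8 more
Group by W:
  weight(W=0) = 1/30
  weight(W=1) = 1/20
  weight(W=2) = 1/10
  weight(W=3) = 1/15
Total weight = 1/30 + 1/20 + 1/10 + 1/15 = 1/4
P(W=0 | obs) = 1/30 / 1/4 = 2/15
P(W=1 | obs) = 1/20 / 1/4 = 1/5
P(W=2 | obs) = 1/10 / 1/4 = 2/5
P(W=3 | obs) = 1/15 / 1/4 = 4/15

P(W = 1 | obs) = 1/5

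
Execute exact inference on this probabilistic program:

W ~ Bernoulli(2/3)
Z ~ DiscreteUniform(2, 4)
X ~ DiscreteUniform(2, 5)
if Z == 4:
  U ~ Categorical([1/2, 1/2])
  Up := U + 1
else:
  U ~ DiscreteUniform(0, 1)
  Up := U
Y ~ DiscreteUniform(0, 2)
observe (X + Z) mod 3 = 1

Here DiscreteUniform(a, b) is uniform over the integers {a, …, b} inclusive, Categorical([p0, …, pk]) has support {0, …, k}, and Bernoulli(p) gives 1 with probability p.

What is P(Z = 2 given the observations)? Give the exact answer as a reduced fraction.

P(Z = 2 | obs) = 1/2

Enumerate traces; 48 have nonzero weight after conditioning:
  (W=0, Z=2, X=2, U=0, Y=0) weight 1/216
  (W=0, Z=2, X=2, U=0, Y=1) weight 1/216
  (W=0, Z=2, X=2, U=0, Y=2) weight 1/216
  (W=0, Z=2, X=2, U=1, Y=0) weight 1/216
  (W=0, Z=2, X=2, U=1, Y=1) weight 1/216
  (W=0, Z=2, X=2, U=1, Y=2) weight 1/216
  (W=0, Z=2, X=5, U=0, Y=0) weight 1/216
  (W=0, Z=2, X=5, U=0, Y=1) weight 1/216
  (W=0, Z=3, X=4, U=0, Y=0) weight 1/216
  (W=0, Z=4, X=3, U=0, Y=0) weight 1/216
  … 38 more
Group by Z:
  weight(Z=2) = 1/6
  weight(Z=3) = 1/12
  weight(Z=4) = 1/12
Total weight = 1/6 + 1/12 + 1/12 = 1/3
P(Z=2 | obs) = 1/6 / 1/3 = 1/2
P(Z=3 | obs) = 1/12 / 1/3 = 1/4
P(Z=4 | obs) = 1/12 / 1/3 = 1/4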